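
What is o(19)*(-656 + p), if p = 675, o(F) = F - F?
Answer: 0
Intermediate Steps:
o(F) = 0
o(19)*(-656 + p) = 0*(-656 + 675) = 0*19 = 0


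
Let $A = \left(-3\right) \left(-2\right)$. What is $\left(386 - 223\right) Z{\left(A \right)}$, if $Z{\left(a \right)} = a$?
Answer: $978$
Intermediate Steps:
$A = 6$
$\left(386 - 223\right) Z{\left(A \right)} = \left(386 - 223\right) 6 = 163 \cdot 6 = 978$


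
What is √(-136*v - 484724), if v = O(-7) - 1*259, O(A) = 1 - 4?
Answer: 2*I*√112273 ≈ 670.14*I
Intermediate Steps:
O(A) = -3
v = -262 (v = -3 - 1*259 = -3 - 259 = -262)
√(-136*v - 484724) = √(-136*(-262) - 484724) = √(35632 - 484724) = √(-449092) = 2*I*√112273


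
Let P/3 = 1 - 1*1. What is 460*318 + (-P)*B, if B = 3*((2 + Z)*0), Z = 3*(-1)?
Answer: 146280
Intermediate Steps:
P = 0 (P = 3*(1 - 1*1) = 3*(1 - 1) = 3*0 = 0)
Z = -3
B = 0 (B = 3*((2 - 3)*0) = 3*(-1*0) = 3*0 = 0)
460*318 + (-P)*B = 460*318 - 1*0*0 = 146280 + 0*0 = 146280 + 0 = 146280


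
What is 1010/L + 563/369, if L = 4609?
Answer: 2967557/1700721 ≈ 1.7449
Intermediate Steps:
1010/L + 563/369 = 1010/4609 + 563/369 = 2967557/1700721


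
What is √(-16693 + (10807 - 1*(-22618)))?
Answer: 2*√4183 ≈ 129.35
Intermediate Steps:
√(-16693 + (10807 - 1*(-22618))) = √(-16693 + (10807 + 22618)) = √(-16693 + 33425) = √16732 = 2*√4183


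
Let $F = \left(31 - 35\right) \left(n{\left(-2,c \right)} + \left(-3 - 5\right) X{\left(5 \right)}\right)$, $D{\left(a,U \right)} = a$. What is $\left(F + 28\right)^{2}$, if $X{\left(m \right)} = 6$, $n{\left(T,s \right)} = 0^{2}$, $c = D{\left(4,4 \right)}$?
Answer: $48400$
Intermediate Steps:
$c = 4$
$n{\left(T,s \right)} = 0$
$F = 192$ ($F = \left(31 - 35\right) \left(0 + \left(-3 - 5\right) 6\right) = - 4 \left(0 - 48\right) = \left(-4\right) \left(-48\right) = 192$)
$\left(F + 28\right)^{2} = \left(192 + 28\right)^{2} = 220^{2} = 48400$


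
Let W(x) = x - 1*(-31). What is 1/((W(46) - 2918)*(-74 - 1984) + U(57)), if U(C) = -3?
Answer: 1/5846775 ≈ 1.7103e-7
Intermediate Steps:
W(x) = 31 + x (W(x) = x + 31 = 31 + x)
1/((W(46) - 2918)*(-74 - 1984) + U(57)) = 1/(((31 + 46) - 2918)*(-74 - 1984) - 3) = 1/((77 - 2918)*(-2058) - 3) = 1/(-2841*(-2058) - 3) = 1/(5846778 - 3) = 1/5846775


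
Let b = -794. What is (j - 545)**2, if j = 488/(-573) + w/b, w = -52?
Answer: 15414708114696289/51747605361 ≈ 2.9788e+5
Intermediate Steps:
j = -178838/227481 (j = 488/(-573) - 52/(-794) = 488*(-1/573) - 52*(-1/794) = -488/573 + 26/397 = -178838/227481 ≈ -0.78617)
(j - 545)**2 = (-178838/227481 - 545)**2 = (-124155983/227481)**2 = 15414708114696289/51747605361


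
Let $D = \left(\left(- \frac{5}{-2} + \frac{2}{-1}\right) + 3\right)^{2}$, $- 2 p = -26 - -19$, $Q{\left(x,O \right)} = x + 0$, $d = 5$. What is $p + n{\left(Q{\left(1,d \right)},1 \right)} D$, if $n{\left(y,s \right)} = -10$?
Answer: $-119$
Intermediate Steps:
$Q{\left(x,O \right)} = x$
$p = \frac{7}{2}$ ($p = - \frac{-26 - -19}{2} = - \frac{-26 + 19}{2} = \left(- \frac{1}{2}\right) \left(-7\right) = \frac{7}{2} \approx 3.5$)
$D = \frac{49}{4}$ ($D = \left(\left(\left(-5\right) \left(- \frac{1}{2}\right) + 2 \left(-1\right)\right) + 3\right)^{2} = \left(\left(\frac{5}{2} - 2\right) + 3\right)^{2} = \left(\frac{1}{2} + 3\right)^{2} = \left(\frac{7}{2}\right)^{2} = \frac{49}{4} \approx 12.25$)
$p + n{\left(Q{\left(1,d \right)},1 \right)} D = \frac{7}{2} - \frac{245}{2} = -119$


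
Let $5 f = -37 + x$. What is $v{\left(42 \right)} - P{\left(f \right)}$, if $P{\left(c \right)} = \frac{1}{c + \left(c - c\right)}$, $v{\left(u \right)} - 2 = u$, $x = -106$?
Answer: $\frac{6297}{143} \approx 44.035$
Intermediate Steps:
$v{\left(u \right)} = 2 + u$
$f = - \frac{143}{5}$ ($f = \frac{-37 - 106}{5} = \frac{1}{5} \left(-143\right) = - \frac{143}{5} \approx -28.6$)
$P{\left(c \right)} = \frac{1}{c}$ ($P{\left(c \right)} = \frac{1}{c + 0} = \frac{1}{c}$)
$v{\left(42 \right)} - P{\left(f \right)} = \left(2 + 42\right) - \frac{1}{- \frac{143}{5}} = 44 - - \frac{5}{143} = 44 + \frac{5}{143} = \frac{6297}{143}$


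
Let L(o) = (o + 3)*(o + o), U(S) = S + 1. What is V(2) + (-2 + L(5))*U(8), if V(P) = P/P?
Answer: 703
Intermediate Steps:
V(P) = 1
U(S) = 1 + S
L(o) = 2*o*(3 + o) (L(o) = (3 + o)*(2*o) = 2*o*(3 + o))
V(2) + (-2 + L(5))*U(8) = 1 + (-2 + 2*5*(3 + 5))*(1 + 8) = 1 + (-2 + 2*5*8)*9 = 1 + (-2 + 80)*9 = 1 + 78*9 = 1 + 702 = 703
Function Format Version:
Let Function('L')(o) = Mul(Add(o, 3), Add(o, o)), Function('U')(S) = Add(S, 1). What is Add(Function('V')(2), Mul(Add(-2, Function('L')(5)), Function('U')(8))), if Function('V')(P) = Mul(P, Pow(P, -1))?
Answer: 703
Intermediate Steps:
Function('V')(P) = 1
Function('U')(S) = Add(1, S)
Function('L')(o) = Mul(2, o, Add(3, o)) (Function('L')(o) = Mul(Add(3, o), Mul(2, o)) = Mul(2, o, Add(3, o)))
Add(Function('V')(2), Mul(Add(-2, Function('L')(5)), Function('U')(8))) = Add(1, Mul(Add(-2, Mul(2, 5, Add(3, 5))), Add(1, 8))) = Add(1, Mul(Add(-2, Mul(2, 5, 8)), 9)) = Add(1, Mul(Add(-2, 80), 9)) = Add(1, Mul(78, 9)) = Add(1, 702) = 703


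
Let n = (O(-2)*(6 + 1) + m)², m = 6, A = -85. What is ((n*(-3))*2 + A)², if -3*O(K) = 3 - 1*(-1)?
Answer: 207025/9 ≈ 23003.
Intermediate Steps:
O(K) = -4/3 (O(K) = -(3 - 1*(-1))/3 = -(3 + 1)/3 = -⅓*4 = -4/3)
n = 100/9 (n = (-4*(6 + 1)/3 + 6)² = (-4/3*7 + 6)² = (-28/3 + 6)² = (-10/3)² = 100/9 ≈ 11.111)
((n*(-3))*2 + A)² = (((100/9)*(-3))*2 - 85)² = (-100/3*2 - 85)² = (-200/3 - 85)² = (-455/3)² = 207025/9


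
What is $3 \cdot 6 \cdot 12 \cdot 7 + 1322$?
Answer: $2834$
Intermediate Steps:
$3 \cdot 6 \cdot 12 \cdot 7 + 1322 = 3 \cdot 72 \cdot 7 + 1322 = 3 \cdot 504 + 1322 = 1512 + 1322 = 2834$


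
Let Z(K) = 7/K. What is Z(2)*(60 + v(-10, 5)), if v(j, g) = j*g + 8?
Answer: 63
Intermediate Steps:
v(j, g) = 8 + g*j (v(j, g) = g*j + 8 = 8 + g*j)
Z(2)*(60 + v(-10, 5)) = (7/2)*(60 + (8 + 5*(-10))) = (7*(½))*(60 + (8 - 50)) = 7*(60 - 42)/2 = (7/2)*18 = 63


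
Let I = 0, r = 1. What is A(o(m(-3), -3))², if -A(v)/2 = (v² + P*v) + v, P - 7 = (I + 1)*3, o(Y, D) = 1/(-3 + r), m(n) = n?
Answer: 441/4 ≈ 110.25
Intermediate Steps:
o(Y, D) = -½ (o(Y, D) = 1/(-3 + 1) = 1/(-2) = -½)
P = 10 (P = 7 + (0 + 1)*3 = 7 + 1*3 = 7 + 3 = 10)
A(v) = -22*v - 2*v² (A(v) = -2*((v² + 10*v) + v) = -2*(v² + 11*v) = -22*v - 2*v²)
A(o(m(-3), -3))² = (-2*(-½)*(11 - ½))² = (-2*(-½)*21/2)² = (21/2)² = 441/4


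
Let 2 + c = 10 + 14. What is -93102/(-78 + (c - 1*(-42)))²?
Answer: -46551/98 ≈ -475.01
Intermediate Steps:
c = 22 (c = -2 + (10 + 14) = -2 + 24 = 22)
-93102/(-78 + (c - 1*(-42)))² = -93102/(-78 + (22 - 1*(-42)))² = -93102/(-78 + (22 + 42))² = -93102/(-78 + 64)² = -93102/((-14)²) = -93102/196 = -93102*1/196 = -46551/98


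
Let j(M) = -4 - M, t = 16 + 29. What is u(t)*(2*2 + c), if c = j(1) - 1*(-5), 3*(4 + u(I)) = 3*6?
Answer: 8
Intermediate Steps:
t = 45
u(I) = 2 (u(I) = -4 + (3*6)/3 = -4 + (⅓)*18 = -4 + 6 = 2)
c = 0 (c = (-4 - 1*1) - 1*(-5) = (-4 - 1) + 5 = -5 + 5 = 0)
u(t)*(2*2 + c) = 2*(2*2 + 0) = 2*(4 + 0) = 2*4 = 8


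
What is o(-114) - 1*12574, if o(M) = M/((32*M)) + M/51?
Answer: -6841455/544 ≈ -12576.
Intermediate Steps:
o(M) = 1/32 + M/51 (o(M) = M*(1/(32*M)) + M*(1/51) = 1/32 + M/51)
o(-114) - 1*12574 = (1/32 + (1/51)*(-114)) - 1*12574 = (1/32 - 38/17) - 12574 = -1199/544 - 12574 = -6841455/544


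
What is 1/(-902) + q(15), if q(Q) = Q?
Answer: 13529/902 ≈ 14.999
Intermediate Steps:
1/(-902) + q(15) = 1/(-902) + 15 = -1/902 + 15 = 13529/902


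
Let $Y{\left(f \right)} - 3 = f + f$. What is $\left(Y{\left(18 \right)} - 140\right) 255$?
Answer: $-25755$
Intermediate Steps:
$Y{\left(f \right)} = 3 + 2 f$ ($Y{\left(f \right)} = 3 + \left(f + f\right) = 3 + 2 f$)
$\left(Y{\left(18 \right)} - 140\right) 255 = \left(\left(3 + 2 \cdot 18\right) - 140\right) 255 = \left(\left(3 + 36\right) - 140\right) 255 = \left(39 - 140\right) 255 = \left(-101\right) 255 = -25755$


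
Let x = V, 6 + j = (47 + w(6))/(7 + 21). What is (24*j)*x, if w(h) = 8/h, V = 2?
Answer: -1436/7 ≈ -205.14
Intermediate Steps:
j = -359/84 (j = -6 + (47 + 8/6)/(7 + 21) = -6 + (47 + 8*(1/6))/28 = -6 + (47 + 4/3)*(1/28) = -6 + (145/3)*(1/28) = -6 + 145/84 = -359/84 ≈ -4.2738)
x = 2
(24*j)*x = (24*(-359/84))*2 = -718/7*2 = -1436/7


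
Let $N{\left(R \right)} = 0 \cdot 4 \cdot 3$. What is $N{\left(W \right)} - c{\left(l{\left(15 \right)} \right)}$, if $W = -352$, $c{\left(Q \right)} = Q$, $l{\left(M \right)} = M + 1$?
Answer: $-16$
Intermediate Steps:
$l{\left(M \right)} = 1 + M$
$N{\left(R \right)} = 0$ ($N{\left(R \right)} = 0 \cdot 3 = 0$)
$N{\left(W \right)} - c{\left(l{\left(15 \right)} \right)} = 0 - \left(1 + 15\right) = 0 - 16 = -16$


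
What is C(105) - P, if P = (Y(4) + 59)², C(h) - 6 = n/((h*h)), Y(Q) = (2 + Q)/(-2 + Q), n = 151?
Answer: -42313799/11025 ≈ -3838.0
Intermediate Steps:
Y(Q) = (2 + Q)/(-2 + Q)
C(h) = 6 + 151/h² (C(h) = 6 + 151/((h*h)) = 6 + 151/(h²) = 6 + 151/h²)
P = 3844 (P = ((2 + 4)/(-2 + 4) + 59)² = (6/2 + 59)² = ((½)*6 + 59)² = (3 + 59)² = 62² = 3844)
C(105) - P = (6 + 151/105²) - 1*3844 = (6 + 151*(1/11025)) - 3844 = (6 + 151/11025) - 3844 = 66301/11025 - 3844 = -42313799/11025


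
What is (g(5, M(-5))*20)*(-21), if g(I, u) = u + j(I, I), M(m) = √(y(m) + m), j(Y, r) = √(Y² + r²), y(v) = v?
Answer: -2100*√2 - 420*I*√10 ≈ -2969.8 - 1328.2*I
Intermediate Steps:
M(m) = √2*√m (M(m) = √(m + m) = √(2*m) = √2*√m)
g(I, u) = u + √2*√(I²) (g(I, u) = u + √(I² + I²) = u + √(2*I²) = u + √2*√(I²))
(g(5, M(-5))*20)*(-21) = ((√2*√(-5) + √2*√(5²))*20)*(-21) = ((√2*(I*√5) + √2*√25)*20)*(-21) = ((I*√10 + √2*5)*20)*(-21) = ((I*√10 + 5*√2)*20)*(-21) = ((5*√2 + I*√10)*20)*(-21) = (100*√2 + 20*I*√10)*(-21) = -2100*√2 - 420*I*√10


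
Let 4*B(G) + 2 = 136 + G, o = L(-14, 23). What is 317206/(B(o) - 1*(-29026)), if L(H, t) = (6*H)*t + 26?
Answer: 317206/28583 ≈ 11.098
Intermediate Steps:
L(H, t) = 26 + 6*H*t (L(H, t) = 6*H*t + 26 = 26 + 6*H*t)
o = -1906 (o = 26 + 6*(-14)*23 = 26 - 1932 = -1906)
B(G) = 67/2 + G/4 (B(G) = -1/2 + (136 + G)/4 = -1/2 + (34 + G/4) = 67/2 + G/4)
317206/(B(o) - 1*(-29026)) = 317206/((67/2 + (1/4)*(-1906)) - 1*(-29026)) = 317206/((67/2 - 953/2) + 29026) = 317206/(-443 + 29026) = 317206/28583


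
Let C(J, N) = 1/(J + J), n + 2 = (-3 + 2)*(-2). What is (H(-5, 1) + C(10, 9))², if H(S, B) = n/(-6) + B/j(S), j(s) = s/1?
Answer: 9/400 ≈ 0.022500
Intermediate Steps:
n = 0 (n = -2 + (-3 + 2)*(-2) = -2 - 1*(-2) = -2 + 2 = 0)
j(s) = s (j(s) = s*1 = s)
H(S, B) = B/S (H(S, B) = 0/(-6) + B/S = 0*(-⅙) + B/S = 0 + B/S = B/S)
C(J, N) = 1/(2*J)
(H(-5, 1) + C(10, 9))² = (1/(-5) + (½)/10)² = (1*(-⅕) + (½)*(⅒))² = (-⅕ + 1/20)² = (-3/20)² = 9/400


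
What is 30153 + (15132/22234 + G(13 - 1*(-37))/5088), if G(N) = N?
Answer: 852796057973/28281648 ≈ 30154.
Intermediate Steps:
30153 + (15132/22234 + G(13 - 1*(-37))/5088) = 30153 + (15132/22234 + (13 - 1*(-37))/5088) = 30153 + (15132*(1/22234) + (13 + 37)*(1/5088)) = 30153 + (7566/11117 + 50*(1/5088)) = 30153 + (7566/11117 + 25/2544) = 30153 + 19525829/28281648 = 852796057973/28281648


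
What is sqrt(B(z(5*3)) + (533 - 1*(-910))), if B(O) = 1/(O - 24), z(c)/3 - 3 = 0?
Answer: 2*sqrt(81165)/15 ≈ 37.986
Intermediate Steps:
z(c) = 9 (z(c) = 9 + 3*0 = 9 + 0 = 9)
B(O) = 1/(-24 + O)
sqrt(B(z(5*3)) + (533 - 1*(-910))) = sqrt(1/(-24 + 9) + (533 - 1*(-910))) = sqrt(1/(-15) + (533 + 910)) = sqrt(-1/15 + 1443) = sqrt(21644/15) = 2*sqrt(81165)/15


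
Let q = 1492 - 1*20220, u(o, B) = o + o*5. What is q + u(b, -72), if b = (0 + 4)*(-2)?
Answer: -18776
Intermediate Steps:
b = -8 (b = 4*(-2) = -8)
u(o, B) = 6*o (u(o, B) = o + 5*o = 6*o)
q = -18728 (q = 1492 - 20220 = -18728)
q + u(b, -72) = -18728 + 6*(-8) = -18728 - 48 = -18776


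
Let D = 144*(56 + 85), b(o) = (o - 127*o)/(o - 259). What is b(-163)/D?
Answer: -1141/476016 ≈ -0.0023970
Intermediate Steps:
b(o) = -126*o/(-259 + o) (b(o) = (-126*o)/(-259 + o) = -126*o/(-259 + o))
D = 20304 (D = 144*141 = 20304)
b(-163)/D = -126*(-163)/(-259 - 163)/20304 = -126*(-163)/(-422)*(1/20304) = -126*(-163)*(-1/422)*(1/20304) = -10269/211*1/20304 = -1141/476016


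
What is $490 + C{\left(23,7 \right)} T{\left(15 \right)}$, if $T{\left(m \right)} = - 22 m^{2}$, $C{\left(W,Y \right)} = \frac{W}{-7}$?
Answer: $\frac{117280}{7} \approx 16754.0$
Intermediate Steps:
$C{\left(W,Y \right)} = - \frac{W}{7}$ ($C{\left(W,Y \right)} = W \left(- \frac{1}{7}\right) = - \frac{W}{7}$)
$490 + C{\left(23,7 \right)} T{\left(15 \right)} = 490 + \left(- \frac{1}{7}\right) 23 \left(- 22 \cdot 15^{2}\right) = 490 - \frac{23 \left(\left(-22\right) 225\right)}{7} = 490 - - \frac{113850}{7} = 490 + \frac{113850}{7} = \frac{117280}{7}$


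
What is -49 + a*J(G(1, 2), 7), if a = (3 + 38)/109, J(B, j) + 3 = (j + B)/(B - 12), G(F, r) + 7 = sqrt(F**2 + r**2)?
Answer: -1945389/38804 - 779*sqrt(5)/38804 ≈ -50.179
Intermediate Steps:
G(F, r) = -7 + sqrt(F**2 + r**2)
J(B, j) = -3 + (B + j)/(-12 + B) (J(B, j) = -3 + (j + B)/(B - 12) = -3 + (B + j)/(-12 + B))
a = 41/109 (a = 41*(1/109) = 41/109 ≈ 0.37615)
-49 + a*J(G(1, 2), 7) = -49 + 41*((36 + 7 - 2*(-7 + sqrt(1**2 + 2**2)))/(-12 + (-7 + sqrt(1**2 + 2**2))))/109 = -49 + 41*((36 + 7 - 2*(-7 + sqrt(1 + 4)))/(-12 + (-7 + sqrt(1 + 4))))/109 = -49 + 41*((36 + 7 - 2*(-7 + sqrt(5)))/(-12 + (-7 + sqrt(5))))/109 = -49 + 41*((36 + 7 + (14 - 2*sqrt(5)))/(-19 + sqrt(5)))/109 = -49 + 41*((57 - 2*sqrt(5))/(-19 + sqrt(5)))/109 = -49 + 41*(57 - 2*sqrt(5))/(109*(-19 + sqrt(5)))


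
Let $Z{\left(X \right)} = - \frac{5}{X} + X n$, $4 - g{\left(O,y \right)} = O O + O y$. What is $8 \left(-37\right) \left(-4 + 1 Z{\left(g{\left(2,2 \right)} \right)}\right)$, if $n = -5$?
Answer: $-5106$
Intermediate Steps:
$g{\left(O,y \right)} = 4 - O^{2} - O y$ ($g{\left(O,y \right)} = 4 - \left(O O + O y\right) = 4 - \left(O^{2} + O y\right) = 4 - O^{2} - O y$)
$Z{\left(X \right)} = - 5 X - \frac{5}{X}$ ($Z{\left(X \right)} = - \frac{5}{X} + X \left(-5\right) = - \frac{5}{X} - 5 X = - 5 X - \frac{5}{X}$)
$8 \left(-37\right) \left(-4 + 1 Z{\left(g{\left(2,2 \right)} \right)}\right) = 8 \left(-37\right) \left(-4 + 1 \left(- 5 \left(4 - 2^{2} - 2 \cdot 2\right) - \frac{5}{4 - 2^{2} - 2 \cdot 2}\right)\right) = - 296 \left(-4 + 1 \left(- 5 \left(4 - 4 - 4\right) - \frac{5}{4 - 4 - 4}\right)\right) = - 296 \left(-4 + 1 \left(\left(-5\right) \left(-4\right) - \frac{5}{-4}\right)\right) = - 296 \left(-4 + 1 \left(20 - - \frac{5}{4}\right)\right) = - 296 \left(-4 + 1 \left(20 + \frac{5}{4}\right)\right) = - 296 \left(-4 + 1 \cdot \frac{85}{4}\right) = - 296 \left(-4 + \frac{85}{4}\right) = \left(-296\right) \frac{69}{4} = -5106$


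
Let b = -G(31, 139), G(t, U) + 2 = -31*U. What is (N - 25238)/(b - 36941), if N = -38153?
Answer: 63391/32630 ≈ 1.9427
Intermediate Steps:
G(t, U) = -2 - 31*U
b = 4311 (b = -(-2 - 31*139) = -(-2 - 4309) = -1*(-4311) = 4311)
(N - 25238)/(b - 36941) = (-38153 - 25238)/(4311 - 36941) = -63391/(-32630) = -63391*(-1/32630) = 63391/32630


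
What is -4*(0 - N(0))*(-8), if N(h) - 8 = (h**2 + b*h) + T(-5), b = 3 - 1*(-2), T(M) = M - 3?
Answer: 0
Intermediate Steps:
T(M) = -3 + M
b = 5 (b = 3 + 2 = 5)
N(h) = h**2 + 5*h (N(h) = 8 + ((h**2 + 5*h) + (-3 - 5)) = 8 + ((h**2 + 5*h) - 8) = 8 + (-8 + h**2 + 5*h) = h**2 + 5*h)
-4*(0 - N(0))*(-8) = -4*(0 - 0*(5 + 0))*(-8) = -4*(0 - 0*5)*(-8) = -4*(0 - 1*0)*(-8) = -4*(0 + 0)*(-8) = -4*0*(-8) = 0*(-8) = 0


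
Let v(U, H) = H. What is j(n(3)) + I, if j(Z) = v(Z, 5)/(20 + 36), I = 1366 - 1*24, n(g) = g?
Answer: 75157/56 ≈ 1342.1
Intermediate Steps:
I = 1342 (I = 1366 - 24 = 1342)
j(Z) = 5/56 (j(Z) = 5/(20 + 36) = 5/56)
j(n(3)) + I = 5/56 + 1342 = 75157/56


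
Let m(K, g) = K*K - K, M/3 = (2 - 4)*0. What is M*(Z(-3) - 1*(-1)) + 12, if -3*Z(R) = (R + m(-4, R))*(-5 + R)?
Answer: 12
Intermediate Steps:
M = 0 (M = 3*((2 - 4)*0) = 3*(-2*0) = 3*0 = 0)
m(K, g) = K² - K
Z(R) = -(-5 + R)*(20 + R)/3 (Z(R) = -(R - 4*(-1 - 4))*(-5 + R)/3 = -(R - 4*(-5))*(-5 + R)/3 = -(R + 20)*(-5 + R)/3 = -(20 + R)*(-5 + R)/3 = -(-5 + R)*(20 + R)/3)
M*(Z(-3) - 1*(-1)) + 12 = 0*((100/3 - 5*(-3) - ⅓*(-3)²) - 1*(-1)) + 12 = 0*((100/3 + 15 - ⅓*9) + 1) + 12 = 0*((100/3 + 15 - 3) + 1) + 12 = 0*(136/3 + 1) + 12 = 0*(139/3) + 12 = 0 + 12 = 12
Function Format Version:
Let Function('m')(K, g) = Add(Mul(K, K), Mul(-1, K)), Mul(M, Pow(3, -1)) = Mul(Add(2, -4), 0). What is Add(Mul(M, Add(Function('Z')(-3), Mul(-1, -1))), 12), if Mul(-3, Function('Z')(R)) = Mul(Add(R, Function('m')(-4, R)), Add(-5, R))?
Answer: 12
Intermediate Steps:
M = 0 (M = Mul(3, Mul(Add(2, -4), 0)) = Mul(3, Mul(-2, 0)) = Mul(3, 0) = 0)
Function('m')(K, g) = Add(Pow(K, 2), Mul(-1, K))
Function('Z')(R) = Mul(Rational(-1, 3), Add(-5, R), Add(20, R)) (Function('Z')(R) = Mul(Rational(-1, 3), Mul(Add(R, Mul(-4, Add(-1, -4))), Add(-5, R))) = Mul(Rational(-1, 3), Mul(Add(R, Mul(-4, -5)), Add(-5, R))) = Mul(Rational(-1, 3), Mul(Add(R, 20), Add(-5, R))) = Mul(Rational(-1, 3), Mul(Add(20, R), Add(-5, R))) = Mul(Rational(-1, 3), Mul(Add(-5, R), Add(20, R))) = Mul(Rational(-1, 3), Add(-5, R), Add(20, R)))
Add(Mul(M, Add(Function('Z')(-3), Mul(-1, -1))), 12) = Add(Mul(0, Add(Add(Rational(100, 3), Mul(-5, -3), Mul(Rational(-1, 3), Pow(-3, 2))), Mul(-1, -1))), 12) = Add(Mul(0, Add(Add(Rational(100, 3), 15, Mul(Rational(-1, 3), 9)), 1)), 12) = Add(Mul(0, Add(Add(Rational(100, 3), 15, -3), 1)), 12) = Add(Mul(0, Add(Rational(136, 3), 1)), 12) = Add(Mul(0, Rational(139, 3)), 12) = Add(0, 12) = 12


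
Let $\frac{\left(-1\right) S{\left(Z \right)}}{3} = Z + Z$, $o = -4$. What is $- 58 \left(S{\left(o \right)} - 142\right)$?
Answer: $6844$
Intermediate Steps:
$S{\left(Z \right)} = - 6 Z$ ($S{\left(Z \right)} = - 3 \left(Z + Z\right) = - 3 \cdot 2 Z = - 6 Z$)
$- 58 \left(S{\left(o \right)} - 142\right) = - 58 \left(\left(-6\right) \left(-4\right) - 142\right) = - 58 \left(24 - 142\right) = \left(-58\right) \left(-118\right) = 6844$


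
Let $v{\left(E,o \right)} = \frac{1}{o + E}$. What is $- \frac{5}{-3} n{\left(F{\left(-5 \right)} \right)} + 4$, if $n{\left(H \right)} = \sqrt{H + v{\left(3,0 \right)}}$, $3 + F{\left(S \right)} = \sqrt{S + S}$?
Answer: $4 + \frac{5 \sqrt{-24 + 9 i \sqrt{10}}}{9} \approx 5.4288 + 3.0739 i$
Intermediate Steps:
$F{\left(S \right)} = -3 + \sqrt{2} \sqrt{S}$ ($F{\left(S \right)} = -3 + \sqrt{S + S} = -3 + \sqrt{2 S} = -3 + \sqrt{2} \sqrt{S}$)
$v{\left(E,o \right)} = \frac{1}{E + o}$
$n{\left(H \right)} = \sqrt{\frac{1}{3} + H}$ ($n{\left(H \right)} = \sqrt{H + \frac{1}{3 + 0}} = \sqrt{H + \frac{1}{3}} = \sqrt{\frac{1}{3} + H}$)
$- \frac{5}{-3} n{\left(F{\left(-5 \right)} \right)} + 4 = - \frac{5}{-3} \frac{\sqrt{3 + 9 \left(-3 + \sqrt{2} \sqrt{-5}\right)}}{3} + 4 = \left(-5\right) \left(- \frac{1}{3}\right) \frac{\sqrt{3 + 9 \left(-3 + \sqrt{2} i \sqrt{5}\right)}}{3} + 4 = \frac{5 \frac{\sqrt{3 + 9 \left(-3 + i \sqrt{10}\right)}}{3}}{3} + 4 = \frac{5 \frac{\sqrt{3 - \left(27 - 9 i \sqrt{10}\right)}}{3}}{3} + 4 = \frac{5 \frac{\sqrt{-24 + 9 i \sqrt{10}}}{3}}{3} + 4 = \frac{5 \sqrt{-24 + 9 i \sqrt{10}}}{9} + 4 = 4 + \frac{5 \sqrt{-24 + 9 i \sqrt{10}}}{9}$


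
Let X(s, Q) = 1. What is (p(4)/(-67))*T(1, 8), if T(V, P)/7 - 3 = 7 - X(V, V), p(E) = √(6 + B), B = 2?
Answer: -126*√2/67 ≈ -2.6596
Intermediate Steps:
p(E) = 2*√2 (p(E) = √(6 + 2) = √8 = 2*√2)
T(V, P) = 63 (T(V, P) = 21 + 7*(7 - 1*1) = 21 + 7*(7 - 1) = 21 + 7*6 = 21 + 42 = 63)
(p(4)/(-67))*T(1, 8) = ((2*√2)/(-67))*63 = ((2*√2)*(-1/67))*63 = -2*√2/67*63 = -126*√2/67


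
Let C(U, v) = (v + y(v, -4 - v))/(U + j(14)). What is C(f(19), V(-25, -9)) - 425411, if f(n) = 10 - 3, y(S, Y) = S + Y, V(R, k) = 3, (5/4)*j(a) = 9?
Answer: -30204186/71 ≈ -4.2541e+5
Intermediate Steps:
j(a) = 36/5 (j(a) = (4/5)*9 = 36/5)
f(n) = 7
C(U, v) = (-4 + v)/(36/5 + U) (C(U, v) = (v + (v + (-4 - v)))/(U + 36/5) = (v - 4)/(36/5 + U) = (-4 + v)/(36/5 + U))
C(f(19), V(-25, -9)) - 425411 = 5*(-4 + 3)/(36 + 5*7) - 425411 = 5*(-1)/(36 + 35) - 425411 = 5*(-1)/71 - 425411 = 5*(1/71)*(-1) - 425411 = -5/71 - 425411 = -30204186/71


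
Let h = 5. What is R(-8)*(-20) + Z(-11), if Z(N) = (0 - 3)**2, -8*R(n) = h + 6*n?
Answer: -197/2 ≈ -98.500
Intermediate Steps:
R(n) = -5/8 - 3*n/4 (R(n) = -(5 + 6*n)/8 = -5/8 - 3*n/4)
Z(N) = 9 (Z(N) = (-3)**2 = 9)
R(-8)*(-20) + Z(-11) = (-5/8 - 3/4*(-8))*(-20) + 9 = (-5/8 + 6)*(-20) + 9 = (43/8)*(-20) + 9 = -215/2 + 9 = -197/2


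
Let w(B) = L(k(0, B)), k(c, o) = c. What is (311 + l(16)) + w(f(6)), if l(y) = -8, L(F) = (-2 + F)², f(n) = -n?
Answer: 307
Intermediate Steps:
w(B) = 4 (w(B) = (-2 + 0)² = (-2)² = 4)
(311 + l(16)) + w(f(6)) = (311 - 8) + 4 = 303 + 4 = 307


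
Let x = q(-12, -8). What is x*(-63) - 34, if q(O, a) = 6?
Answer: -412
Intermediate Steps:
x = 6
x*(-63) - 34 = 6*(-63) - 34 = -378 - 34 = -412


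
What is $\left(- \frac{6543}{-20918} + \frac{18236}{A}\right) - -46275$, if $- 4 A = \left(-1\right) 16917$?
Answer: $\frac{16376961803173}{353869806} \approx 46280.0$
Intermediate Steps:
$A = \frac{16917}{4}$ ($A = - \frac{\left(-1\right) 16917}{4} = \left(- \frac{1}{4}\right) \left(-16917\right) = \frac{16917}{4} \approx 4229.3$)
$\left(- \frac{6543}{-20918} + \frac{18236}{A}\right) - -46275 = \left(- \frac{6543}{-20918} + \frac{18236}{\frac{16917}{4}}\right) - -46275 = \left(\left(-6543\right) \left(- \frac{1}{20918}\right) + 18236 \cdot \frac{4}{16917}\right) + 46275 = \left(\frac{6543}{20918} + \frac{72944}{16917}\right) + 46275 = \frac{1636530523}{353869806} + 46275 = \frac{16376961803173}{353869806}$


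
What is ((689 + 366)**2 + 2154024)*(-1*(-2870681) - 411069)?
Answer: 8035672924988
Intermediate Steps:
((689 + 366)**2 + 2154024)*(-1*(-2870681) - 411069) = (1055**2 + 2154024)*(2870681 - 411069) = (1113025 + 2154024)*2459612 = 3267049*2459612 = 8035672924988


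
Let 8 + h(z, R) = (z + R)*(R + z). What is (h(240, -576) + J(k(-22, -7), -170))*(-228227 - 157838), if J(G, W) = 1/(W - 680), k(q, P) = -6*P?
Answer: -7408957895187/170 ≈ -4.3582e+10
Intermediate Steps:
h(z, R) = -8 + (R + z)² (h(z, R) = -8 + (z + R)*(R + z) = -8 + (R + z)*(R + z) = -8 + (R + z)²)
J(G, W) = 1/(-680 + W)
(h(240, -576) + J(k(-22, -7), -170))*(-228227 - 157838) = ((-8 + (-576 + 240)²) + 1/(-680 - 170))*(-228227 - 157838) = ((-8 + (-336)²) + 1/(-850))*(-386065) = ((-8 + 112896) - 1/850)*(-386065) = (112888 - 1/850)*(-386065) = (95954799/850)*(-386065) = -7408957895187/170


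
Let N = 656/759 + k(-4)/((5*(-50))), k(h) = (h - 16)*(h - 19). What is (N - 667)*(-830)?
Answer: 2104023274/3795 ≈ 5.5442e+5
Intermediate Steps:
k(h) = (-19 + h)*(-16 + h) (k(h) = (-16 + h)*(-19 + h) = (-19 + h)*(-16 + h))
N = -18514/18975 (N = 656/759 + (304 + (-4)**2 - 35*(-4))/((5*(-50))) = 656*(1/759) + (304 + 16 + 140)/(-250) = 656/759 + 460*(-1/250) = 656/759 - 46/25 = -18514/18975 ≈ -0.97571)
(N - 667)*(-830) = (-18514/18975 - 667)*(-830) = -12674839/18975*(-830) = 2104023274/3795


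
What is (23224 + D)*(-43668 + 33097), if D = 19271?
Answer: -449214645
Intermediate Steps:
(23224 + D)*(-43668 + 33097) = (23224 + 19271)*(-43668 + 33097) = 42495*(-10571) = -449214645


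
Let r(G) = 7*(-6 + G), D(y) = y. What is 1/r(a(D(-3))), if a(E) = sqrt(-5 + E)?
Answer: -3/154 - I*sqrt(2)/154 ≈ -0.019481 - 0.0091832*I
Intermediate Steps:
r(G) = -42 + 7*G
1/r(a(D(-3))) = 1/(-42 + 7*sqrt(-5 - 3)) = 1/(-42 + 7*sqrt(-8)) = 1/(-42 + 7*(2*I*sqrt(2))) = 1/(-42 + 14*I*sqrt(2))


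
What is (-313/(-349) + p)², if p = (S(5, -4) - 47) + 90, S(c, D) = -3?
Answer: 203718529/121801 ≈ 1672.6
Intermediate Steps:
p = 40 (p = (-3 - 47) + 90 = -50 + 90 = 40)
(-313/(-349) + p)² = (-313/(-349) + 40)² = (-313*(-1/349) + 40)² = (313/349 + 40)² = (14273/349)² = 203718529/121801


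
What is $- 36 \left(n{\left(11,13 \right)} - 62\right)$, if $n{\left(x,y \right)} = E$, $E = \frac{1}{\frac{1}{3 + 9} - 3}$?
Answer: $\frac{78552}{35} \approx 2244.3$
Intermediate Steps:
$E = - \frac{12}{35}$ ($E = \frac{1}{\frac{1}{12} - 3} = \frac{1}{- \frac{35}{12}} = - \frac{12}{35} \approx -0.34286$)
$n{\left(x,y \right)} = - \frac{12}{35}$
$- 36 \left(n{\left(11,13 \right)} - 62\right) = - 36 \left(- \frac{12}{35} - 62\right) = \left(-36\right) \left(- \frac{2182}{35}\right) = \frac{78552}{35}$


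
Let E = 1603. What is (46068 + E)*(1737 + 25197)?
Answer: 1283970714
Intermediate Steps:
(46068 + E)*(1737 + 25197) = (46068 + 1603)*(1737 + 25197) = 47671*26934 = 1283970714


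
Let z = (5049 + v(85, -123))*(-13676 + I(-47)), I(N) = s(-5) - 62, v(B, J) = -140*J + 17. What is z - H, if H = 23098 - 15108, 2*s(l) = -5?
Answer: -306228773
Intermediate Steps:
s(l) = -5/2 (s(l) = (½)*(-5) = -5/2)
v(B, J) = 17 - 140*J
I(N) = -129/2 (I(N) = -5/2 - 62 = -129/2)
z = -306220783 (z = (5049 + (17 - 140*(-123)))*(-13676 - 129/2) = (5049 + (17 + 17220))*(-27481/2) = (5049 + 17237)*(-27481/2) = 22286*(-27481/2) = -306220783)
H = 7990
z - H = -306220783 - 1*7990 = -306220783 - 7990 = -306228773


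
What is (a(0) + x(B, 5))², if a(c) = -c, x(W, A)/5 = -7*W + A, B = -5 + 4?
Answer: 3600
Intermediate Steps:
B = -1
x(W, A) = -35*W + 5*A (x(W, A) = 5*(-7*W + A) = 5*(A - 7*W) = -35*W + 5*A)
(a(0) + x(B, 5))² = (-1*0 + (-35*(-1) + 5*5))² = (0 + (35 + 25))² = (0 + 60)² = 60² = 3600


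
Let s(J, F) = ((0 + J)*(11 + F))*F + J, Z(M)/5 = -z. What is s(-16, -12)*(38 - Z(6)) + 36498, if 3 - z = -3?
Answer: 22354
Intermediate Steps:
z = 6 (z = 3 - 1*(-3) = 3 + 3 = 6)
Z(M) = -30 (Z(M) = 5*(-1*6) = 5*(-6) = -30)
s(J, F) = J + F*J*(11 + F) (s(J, F) = (J*(11 + F))*F + J = F*J*(11 + F) + J = J + F*J*(11 + F))
s(-16, -12)*(38 - Z(6)) + 36498 = (-16*(1 + (-12)² + 11*(-12)))*(38 - 1*(-30)) + 36498 = (-16*(1 + 144 - 132))*(38 + 30) + 36498 = -16*13*68 + 36498 = -208*68 + 36498 = -14144 + 36498 = 22354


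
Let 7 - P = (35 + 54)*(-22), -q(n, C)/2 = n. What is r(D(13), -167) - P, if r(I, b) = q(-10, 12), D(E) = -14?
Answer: -1945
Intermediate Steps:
q(n, C) = -2*n
r(I, b) = 20 (r(I, b) = -2*(-10) = 20)
P = 1965 (P = 7 - (35 + 54)*(-22) = 7 - 89*(-22) = 7 - 1*(-1958) = 7 + 1958 = 1965)
r(D(13), -167) - P = 20 - 1*1965 = 20 - 1965 = -1945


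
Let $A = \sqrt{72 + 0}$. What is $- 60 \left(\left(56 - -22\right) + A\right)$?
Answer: $-4680 - 360 \sqrt{2} \approx -5189.1$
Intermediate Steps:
$A = 6 \sqrt{2}$ ($A = \sqrt{72} = 6 \sqrt{2} \approx 8.4853$)
$- 60 \left(\left(56 - -22\right) + A\right) = - 60 \left(\left(56 - -22\right) + 6 \sqrt{2}\right) = - 60 \left(\left(56 + 22\right) + 6 \sqrt{2}\right) = - 60 \left(78 + 6 \sqrt{2}\right) = -4680 - 360 \sqrt{2}$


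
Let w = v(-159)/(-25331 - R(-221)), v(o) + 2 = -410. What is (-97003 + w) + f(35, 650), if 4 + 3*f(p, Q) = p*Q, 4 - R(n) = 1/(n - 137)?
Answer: -811042152455/9069931 ≈ -89421.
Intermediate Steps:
v(o) = -412 (v(o) = -2 - 410 = -412)
R(n) = 4 - 1/(-137 + n) (R(n) = 4 - 1/(n - 137) = 4 - 1/(-137 + n))
f(p, Q) = -4/3 + Q*p/3 (f(p, Q) = -4/3 + (p*Q)/3 = -4/3 + (Q*p)/3 = -4/3 + Q*p/3)
w = 147496/9069931 (w = -412/(-25331 - (-549 + 4*(-221))/(-137 - 221)) = -412/(-25331 - (-549 - 884)/(-358)) = -412/(-25331 - (-1)*(-1433)/358) = -412/(-25331 - 1*1433/358) = -412/(-25331 - 1433/358) = -412/(-9069931/358) = -412*(-358/9069931) = 147496/9069931 ≈ 0.016262)
(-97003 + w) + f(35, 650) = (-97003 + 147496/9069931) + (-4/3 + (⅓)*650*35) = -879810369297/9069931 + (-4/3 + 22750/3) = -879810369297/9069931 + 7582 = -811042152455/9069931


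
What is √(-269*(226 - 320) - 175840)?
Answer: I*√150554 ≈ 388.01*I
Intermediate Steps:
√(-269*(226 - 320) - 175840) = √(-269*(-94) - 175840) = √(25286 - 175840) = √(-150554) = I*√150554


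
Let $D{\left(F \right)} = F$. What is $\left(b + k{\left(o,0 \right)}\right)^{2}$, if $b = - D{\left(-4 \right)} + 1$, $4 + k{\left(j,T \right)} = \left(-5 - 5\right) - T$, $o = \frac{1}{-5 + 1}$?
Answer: $81$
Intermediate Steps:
$o = - \frac{1}{4}$ ($o = \frac{1}{-4} = - \frac{1}{4} \approx -0.25$)
$k{\left(j,T \right)} = -14 - T$ ($k{\left(j,T \right)} = -4 - \left(10 + T\right) = -14 - T$)
$b = 5$ ($b = \left(-1\right) \left(-4\right) + 1 = 4 + 1 = 5$)
$\left(b + k{\left(o,0 \right)}\right)^{2} = \left(5 - 14\right)^{2} = \left(-9\right)^{2} = 81$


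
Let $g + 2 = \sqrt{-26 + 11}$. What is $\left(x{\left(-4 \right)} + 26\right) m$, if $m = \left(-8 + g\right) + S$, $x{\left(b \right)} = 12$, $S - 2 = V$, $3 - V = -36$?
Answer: $1178 + 38 i \sqrt{15} \approx 1178.0 + 147.17 i$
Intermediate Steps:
$V = 39$ ($V = 3 - -36 = 3 + 36 = 39$)
$S = 41$ ($S = 2 + 39 = 41$)
$g = -2 + i \sqrt{15}$ ($g = -2 + \sqrt{-26 + 11} = -2 + \sqrt{-15} = -2 + i \sqrt{15} \approx -2.0 + 3.873 i$)
$m = 31 + i \sqrt{15}$ ($m = \left(-8 - \left(2 - i \sqrt{15}\right)\right) + 41 = \left(-10 + i \sqrt{15}\right) + 41 = 31 + i \sqrt{15} \approx 31.0 + 3.873 i$)
$\left(x{\left(-4 \right)} + 26\right) m = \left(12 + 26\right) \left(31 + i \sqrt{15}\right) = 38 \left(31 + i \sqrt{15}\right) = 1178 + 38 i \sqrt{15}$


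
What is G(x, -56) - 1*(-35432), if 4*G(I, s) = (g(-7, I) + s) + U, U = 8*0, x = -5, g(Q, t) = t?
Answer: 141667/4 ≈ 35417.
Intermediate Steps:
U = 0
G(I, s) = I/4 + s/4 (G(I, s) = ((I + s) + 0)/4 = (I + s)/4 = I/4 + s/4)
G(x, -56) - 1*(-35432) = ((¼)*(-5) + (¼)*(-56)) - 1*(-35432) = (-5/4 - 14) + 35432 = -61/4 + 35432 = 141667/4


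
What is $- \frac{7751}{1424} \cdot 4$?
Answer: $- \frac{7751}{356} \approx -21.772$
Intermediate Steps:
$- \frac{7751}{1424} \cdot 4 = \left(-7751\right) \frac{1}{1424} \cdot 4 = \left(- \frac{7751}{1424}\right) 4 = - \frac{7751}{356}$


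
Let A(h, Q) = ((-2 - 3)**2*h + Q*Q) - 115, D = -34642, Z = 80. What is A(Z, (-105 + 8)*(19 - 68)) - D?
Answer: 22627536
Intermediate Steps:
A(h, Q) = -115 + Q**2 + 25*h (A(h, Q) = ((-5)**2*h + Q**2) - 115 = (25*h + Q**2) - 115 = (Q**2 + 25*h) - 115 = -115 + Q**2 + 25*h)
A(Z, (-105 + 8)*(19 - 68)) - D = (-115 + ((-105 + 8)*(19 - 68))**2 + 25*80) - 1*(-34642) = (-115 + (-97*(-49))**2 + 2000) + 34642 = (-115 + 4753**2 + 2000) + 34642 = (-115 + 22591009 + 2000) + 34642 = 22592894 + 34642 = 22627536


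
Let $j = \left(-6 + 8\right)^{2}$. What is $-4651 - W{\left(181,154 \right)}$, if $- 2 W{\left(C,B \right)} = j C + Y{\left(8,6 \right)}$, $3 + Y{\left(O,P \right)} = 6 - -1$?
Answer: $-4287$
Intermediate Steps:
$Y{\left(O,P \right)} = 4$ ($Y{\left(O,P \right)} = -3 + \left(6 - -1\right) = -3 + \left(6 + 1\right) = -3 + 7 = 4$)
$j = 4$ ($j = 2^{2} = 4$)
$W{\left(C,B \right)} = -2 - 2 C$ ($W{\left(C,B \right)} = - \frac{4 C + 4}{2} = - \frac{4 + 4 C}{2} = -2 - 2 C$)
$-4651 - W{\left(181,154 \right)} = -4651 - \left(-2 - 362\right) = -4651 - -364 = -4651 + 364 = -4287$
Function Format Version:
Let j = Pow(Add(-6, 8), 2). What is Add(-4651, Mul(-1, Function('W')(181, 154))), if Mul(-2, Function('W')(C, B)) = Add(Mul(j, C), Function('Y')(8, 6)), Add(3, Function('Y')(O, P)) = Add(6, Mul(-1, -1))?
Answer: -4287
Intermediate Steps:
Function('Y')(O, P) = 4 (Function('Y')(O, P) = Add(-3, Add(6, Mul(-1, -1))) = Add(-3, Add(6, 1)) = Add(-3, 7) = 4)
j = 4 (j = Pow(2, 2) = 4)
Function('W')(C, B) = Add(-2, Mul(-2, C)) (Function('W')(C, B) = Mul(Rational(-1, 2), Add(Mul(4, C), 4)) = Mul(Rational(-1, 2), Add(4, Mul(4, C))) = Add(-2, Mul(-2, C)))
Add(-4651, Mul(-1, Function('W')(181, 154))) = Add(-4651, Mul(-1, Add(-2, Mul(-2, 181)))) = Add(-4651, Mul(-1, Add(-2, -362))) = Add(-4651, Mul(-1, -364)) = Add(-4651, 364) = -4287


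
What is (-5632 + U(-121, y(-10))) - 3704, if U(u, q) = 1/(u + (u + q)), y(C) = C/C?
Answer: -2249977/241 ≈ -9336.0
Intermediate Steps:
y(C) = 1
U(u, q) = 1/(q + 2*u) (U(u, q) = 1/(u + (q + u)) = 1/(q + 2*u))
(-5632 + U(-121, y(-10))) - 3704 = (-5632 + 1/(1 + 2*(-121))) - 3704 = (-5632 + 1/(1 - 242)) - 3704 = (-5632 + 1/(-241)) - 3704 = (-5632 - 1/241) - 3704 = -1357313/241 - 3704 = -2249977/241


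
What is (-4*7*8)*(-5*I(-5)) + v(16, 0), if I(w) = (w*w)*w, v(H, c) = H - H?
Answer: -140000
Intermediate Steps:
v(H, c) = 0
I(w) = w³ (I(w) = w²*w = w³)
(-4*7*8)*(-5*I(-5)) + v(16, 0) = (-4*7*8)*(-5*(-5)³) + 0 = (-28*8)*(-5*(-125)) + 0 = -224*625 + 0 = -140000 + 0 = -140000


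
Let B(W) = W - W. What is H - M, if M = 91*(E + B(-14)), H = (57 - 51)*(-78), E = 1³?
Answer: -559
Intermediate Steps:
B(W) = 0
E = 1
H = -468 (H = 6*(-78) = -468)
M = 91 (M = 91*(1 + 0) = 91*1 = 91)
H - M = -468 - 1*91 = -468 - 91 = -559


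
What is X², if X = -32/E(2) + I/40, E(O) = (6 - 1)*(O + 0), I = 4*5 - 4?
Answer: 196/25 ≈ 7.8400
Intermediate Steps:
I = 16 (I = 20 - 4 = 16)
E(O) = 5*O
X = -14/5 (X = -32/(5*2) + 16/40 = -32/10 + 16*(1/40) = -32*⅒ + ⅖ = -16/5 + ⅖ = -14/5 ≈ -2.8000)
X² = (-14/5)² = 196/25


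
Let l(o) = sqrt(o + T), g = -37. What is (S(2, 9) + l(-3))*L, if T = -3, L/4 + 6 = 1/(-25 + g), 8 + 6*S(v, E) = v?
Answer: 746/31 - 746*I*sqrt(6)/31 ≈ 24.065 - 58.946*I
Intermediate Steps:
S(v, E) = -4/3 + v/6
L = -746/31 (L = -24 + 4/(-25 - 37) = -24 + 4/(-62) = -24 + 4*(-1/62) = -24 - 2/31 = -746/31 ≈ -24.065)
l(o) = sqrt(-3 + o) (l(o) = sqrt(o - 3) = sqrt(-3 + o))
(S(2, 9) + l(-3))*L = ((-4/3 + (1/6)*2) + sqrt(-3 - 3))*(-746/31) = ((-4/3 + 1/3) + sqrt(-6))*(-746/31) = (-1 + I*sqrt(6))*(-746/31) = 746/31 - 746*I*sqrt(6)/31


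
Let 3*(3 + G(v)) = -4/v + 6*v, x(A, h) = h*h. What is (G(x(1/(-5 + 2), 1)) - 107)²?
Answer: 107584/9 ≈ 11954.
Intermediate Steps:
x(A, h) = h²
G(v) = -3 + 2*v - 4/(3*v) (G(v) = -3 + (-4/v + 6*v)/3 = -3 + (2*v - 4/(3*v)) = -3 + 2*v - 4/(3*v))
(G(x(1/(-5 + 2), 1)) - 107)² = ((-3 + 2*1² - 4/(3*(1²))) - 107)² = ((-3 + 2*1 - 4/3/1) - 107)² = ((-3 + 2 - 4/3*1) - 107)² = ((-3 + 2 - 4/3) - 107)² = (-7/3 - 107)² = (-328/3)² = 107584/9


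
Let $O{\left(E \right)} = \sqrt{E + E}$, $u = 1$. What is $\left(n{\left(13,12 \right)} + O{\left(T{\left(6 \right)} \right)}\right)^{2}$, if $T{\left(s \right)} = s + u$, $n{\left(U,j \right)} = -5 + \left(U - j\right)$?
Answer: $\left(4 - \sqrt{14}\right)^{2} \approx 0.066741$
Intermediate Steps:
$n{\left(U,j \right)} = -5 + U - j$
$T{\left(s \right)} = 1 + s$ ($T{\left(s \right)} = s + 1 = 1 + s$)
$O{\left(E \right)} = \sqrt{2} \sqrt{E}$ ($O{\left(E \right)} = \sqrt{2 E} = \sqrt{2} \sqrt{E}$)
$\left(n{\left(13,12 \right)} + O{\left(T{\left(6 \right)} \right)}\right)^{2} = \left(\left(-5 + 13 - 12\right) + \sqrt{2} \sqrt{1 + 6}\right)^{2} = \left(\left(-5 + 13 - 12\right) + \sqrt{2} \sqrt{7}\right)^{2} = \left(-4 + \sqrt{14}\right)^{2}$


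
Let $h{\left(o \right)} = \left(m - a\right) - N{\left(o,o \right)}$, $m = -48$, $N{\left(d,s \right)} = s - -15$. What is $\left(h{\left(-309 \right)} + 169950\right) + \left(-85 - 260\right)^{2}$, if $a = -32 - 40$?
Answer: $289293$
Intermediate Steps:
$N{\left(d,s \right)} = 15 + s$ ($N{\left(d,s \right)} = s + 15 = 15 + s$)
$a = -72$
$h{\left(o \right)} = 9 - o$ ($h{\left(o \right)} = \left(-48 - -72\right) - \left(15 + o\right) = \left(-48 + 72\right) - \left(15 + o\right) = 24 - \left(15 + o\right) = 9 - o$)
$\left(h{\left(-309 \right)} + 169950\right) + \left(-85 - 260\right)^{2} = \left(\left(9 - -309\right) + 169950\right) + \left(-85 - 260\right)^{2} = \left(\left(9 + 309\right) + 169950\right) + \left(-345\right)^{2} = \left(318 + 169950\right) + 119025 = 170268 + 119025 = 289293$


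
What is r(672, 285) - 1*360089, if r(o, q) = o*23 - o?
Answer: -345305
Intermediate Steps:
r(o, q) = 22*o (r(o, q) = 23*o - o = 22*o)
r(672, 285) - 1*360089 = 22*672 - 1*360089 = 14784 - 360089 = -345305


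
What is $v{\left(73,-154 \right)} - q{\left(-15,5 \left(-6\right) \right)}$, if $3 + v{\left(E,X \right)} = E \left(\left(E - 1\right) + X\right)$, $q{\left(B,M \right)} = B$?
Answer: $-5974$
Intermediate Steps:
$v{\left(E,X \right)} = -3 + E \left(-1 + E + X\right)$ ($v{\left(E,X \right)} = -3 + E \left(\left(E - 1\right) + X\right) = -3 + E \left(\left(-1 + E\right) + X\right) = -3 + E \left(-1 + E + X\right)$)
$v{\left(73,-154 \right)} - q{\left(-15,5 \left(-6\right) \right)} = \left(-3 + 73^{2} - 73 + 73 \left(-154\right)\right) - -15 = \left(-3 + 5329 - 73 - 11242\right) + 15 = -5989 + 15 = -5974$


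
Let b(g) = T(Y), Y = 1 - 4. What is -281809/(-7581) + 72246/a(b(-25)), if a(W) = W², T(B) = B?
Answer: 61137023/7581 ≈ 8064.5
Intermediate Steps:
Y = -3
b(g) = -3
-281809/(-7581) + 72246/a(b(-25)) = -281809/(-7581) + 72246/((-3)²) = -281809*(-1/7581) + 72246/9 = 281809/7581 + 72246*(⅑) = 281809/7581 + 24082/3 = 61137023/7581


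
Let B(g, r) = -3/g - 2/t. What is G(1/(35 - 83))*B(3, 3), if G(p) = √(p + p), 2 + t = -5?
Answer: -5*I*√6/84 ≈ -0.1458*I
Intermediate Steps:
t = -7 (t = -2 - 5 = -7)
B(g, r) = 2/7 - 3/g (B(g, r) = -3/g - 2/(-7) = -3/g - 2*(-⅐) = -3/g + 2/7 = 2/7 - 3/g)
G(p) = √2*√p (G(p) = √(2*p) = √2*√p)
G(1/(35 - 83))*B(3, 3) = (√2*√(1/(35 - 83)))*(2/7 - 3/3) = (√2*√(1/(-48)))*(2/7 - 3*⅓) = (√2*√(-1/48))*(2/7 - 1) = (√2*(I*√3/12))*(-5/7) = (I*√6/12)*(-5/7) = -5*I*√6/84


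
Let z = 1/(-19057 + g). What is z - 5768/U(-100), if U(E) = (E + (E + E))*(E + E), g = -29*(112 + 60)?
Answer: -385421/4007500 ≈ -0.096175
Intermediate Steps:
g = -4988 (g = -29*172 = -4988)
U(E) = 6*E² (U(E) = (E + 2*E)*(2*E) = (3*E)*(2*E) = 6*E²)
z = -1/24045 (z = 1/(-19057 - 4988) = 1/(-24045) = -1/24045 ≈ -4.1589e-5)
z - 5768/U(-100) = -1/24045 - 5768/(6*(-100)²) = -1/24045 - 5768/(6*10000) = -1/24045 - 5768/60000 = -1/24045 - 5768*1/60000 = -1/24045 - 721/7500 = -385421/4007500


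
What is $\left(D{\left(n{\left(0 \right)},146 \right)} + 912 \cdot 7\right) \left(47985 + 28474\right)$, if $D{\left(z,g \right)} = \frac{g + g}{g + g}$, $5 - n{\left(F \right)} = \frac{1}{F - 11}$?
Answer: $488190715$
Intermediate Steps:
$n{\left(F \right)} = 5 - \frac{1}{-11 + F}$ ($n{\left(F \right)} = 5 - \frac{1}{F - 11} = 5 - \frac{1}{-11 + F}$)
$D{\left(z,g \right)} = 1$ ($D{\left(z,g \right)} = \frac{2 g}{2 g} = 2 g \frac{1}{2 g} = 1$)
$\left(D{\left(n{\left(0 \right)},146 \right)} + 912 \cdot 7\right) \left(47985 + 28474\right) = \left(1 + 912 \cdot 7\right) \left(47985 + 28474\right) = \left(1 + 6384\right) 76459 = 6385 \cdot 76459 = 488190715$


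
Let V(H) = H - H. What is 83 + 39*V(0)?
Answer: 83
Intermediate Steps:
V(H) = 0
83 + 39*V(0) = 83 + 39*0 = 83 + 0 = 83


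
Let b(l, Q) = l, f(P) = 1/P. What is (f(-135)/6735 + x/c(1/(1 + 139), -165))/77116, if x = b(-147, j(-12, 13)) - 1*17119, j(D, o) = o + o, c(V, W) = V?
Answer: -2197815039001/70115795100 ≈ -31.346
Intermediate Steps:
j(D, o) = 2*o
x = -17266 (x = -147 - 1*17119 = -147 - 17119 = -17266)
(f(-135)/6735 + x/c(1/(1 + 139), -165))/77116 = (1/(-135*6735) - 17266/(1/(1 + 139)))/77116 = (-1/135*1/6735 - 17266/(1/140))*(1/77116) = (-1/909225 - 17266/1/140)*(1/77116) = (-1/909225 - 17266*140)*(1/77116) = (-1/909225 - 2417240)*(1/77116) = -2197815039001/909225*1/77116 = -2197815039001/70115795100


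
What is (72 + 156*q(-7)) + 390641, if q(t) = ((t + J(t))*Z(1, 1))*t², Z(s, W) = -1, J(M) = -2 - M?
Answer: 406001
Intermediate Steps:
q(t) = 2*t² (q(t) = ((t + (-2 - t))*(-1))*t² = (-2*(-1))*t² = 2*t²)
(72 + 156*q(-7)) + 390641 = (72 + 156*(2*(-7)²)) + 390641 = (72 + 156*(2*49)) + 390641 = (72 + 156*98) + 390641 = (72 + 15288) + 390641 = 15360 + 390641 = 406001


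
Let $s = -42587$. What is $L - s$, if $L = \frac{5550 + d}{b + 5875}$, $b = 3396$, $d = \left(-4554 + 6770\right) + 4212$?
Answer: $\frac{394836055}{9271} \approx 42588.0$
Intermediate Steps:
$d = 6428$ ($d = 2216 + 4212 = 6428$)
$L = \frac{11978}{9271}$ ($L = \frac{5550 + 6428}{3396 + 5875} = \frac{11978}{9271} \approx 1.292$)
$L - s = \frac{11978}{9271} - -42587 = \frac{11978}{9271} + 42587 = \frac{394836055}{9271}$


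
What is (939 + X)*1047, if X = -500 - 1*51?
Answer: 406236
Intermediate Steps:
X = -551 (X = -500 - 51 = -551)
(939 + X)*1047 = (939 - 551)*1047 = 388*1047 = 406236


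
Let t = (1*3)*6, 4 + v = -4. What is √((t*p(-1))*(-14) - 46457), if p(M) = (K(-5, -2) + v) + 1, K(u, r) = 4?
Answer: I*√45701 ≈ 213.78*I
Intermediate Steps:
v = -8 (v = -4 - 4 = -8)
t = 18 (t = 3*6 = 18)
p(M) = -3 (p(M) = (4 - 8) + 1 = -4 + 1 = -3)
√((t*p(-1))*(-14) - 46457) = √((18*(-3))*(-14) - 46457) = √(-54*(-14) - 46457) = √(756 - 46457) = √(-45701) = I*√45701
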